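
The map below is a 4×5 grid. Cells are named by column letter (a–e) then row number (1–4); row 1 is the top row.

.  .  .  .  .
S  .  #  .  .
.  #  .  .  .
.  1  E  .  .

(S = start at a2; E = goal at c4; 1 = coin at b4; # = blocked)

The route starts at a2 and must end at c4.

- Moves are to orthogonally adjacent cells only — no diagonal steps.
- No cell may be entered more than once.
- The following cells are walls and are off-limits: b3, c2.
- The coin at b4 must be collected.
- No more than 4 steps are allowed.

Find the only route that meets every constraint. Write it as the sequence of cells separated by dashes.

Any route must reach b4 and still end at c4 within 4 moves, so the order of the required stops is forced.
Route from a2: 2× down (reaching a4), 2× right (reaching c4) — 4 moves in all.
Check: all required cells visited; 4 ≤ 4 moves.

a2 - a3 - a4 - b4 - c4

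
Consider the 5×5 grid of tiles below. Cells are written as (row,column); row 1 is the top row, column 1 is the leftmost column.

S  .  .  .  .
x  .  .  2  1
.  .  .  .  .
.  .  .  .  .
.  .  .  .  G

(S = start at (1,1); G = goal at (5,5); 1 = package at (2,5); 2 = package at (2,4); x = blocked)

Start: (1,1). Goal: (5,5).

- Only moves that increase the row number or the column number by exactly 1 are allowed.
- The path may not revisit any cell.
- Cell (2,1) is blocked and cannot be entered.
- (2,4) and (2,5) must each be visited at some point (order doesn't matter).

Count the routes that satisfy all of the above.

A right/down-only route from (1,1) to (5,5) makes exactly 4 down-moves and 4 right-moves in some order.
With no other constraints that would be C(8,4) = 70 routes.
A monotone route can only reach the required cells in the order (2,4), (2,5), so split there and multiply the segment counts (each segment already excludes blocked cells): (1,1)→(2,4): 3; (2,4)→(2,5): 1; (2,5)→(5,5): 1; product = 3.
That gives 3 routes.

3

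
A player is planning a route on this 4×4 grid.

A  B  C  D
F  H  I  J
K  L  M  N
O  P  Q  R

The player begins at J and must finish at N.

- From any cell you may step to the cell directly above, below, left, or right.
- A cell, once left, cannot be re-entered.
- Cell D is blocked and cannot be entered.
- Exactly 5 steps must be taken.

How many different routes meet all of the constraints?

Need simple routes of exactly 5 moves from J to N (Manhattan distance 1, so 2 moves are spent on a detour and 2 undoing it).
Enumerating: J I M Q R N | J I H L M N.
That gives 2 routes.

2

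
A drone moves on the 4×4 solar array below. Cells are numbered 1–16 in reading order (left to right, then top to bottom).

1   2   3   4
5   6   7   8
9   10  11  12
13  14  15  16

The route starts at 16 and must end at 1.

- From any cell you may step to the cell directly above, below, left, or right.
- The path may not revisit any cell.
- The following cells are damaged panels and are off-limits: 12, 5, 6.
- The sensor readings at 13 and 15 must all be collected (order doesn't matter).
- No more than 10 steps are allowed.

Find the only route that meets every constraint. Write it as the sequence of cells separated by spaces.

16 15 14 13 9 10 11 7 3 2 1

The 10-move cap with required stops at 13, 15 leaves no slack for detours.
Route from 16: left 3 to 13, up 1 to 9, right 2 to 11, up 2 to 3, left 2 to 1 — 10 moves in all.
Check: all required cells visited; 10 ≤ 10 moves.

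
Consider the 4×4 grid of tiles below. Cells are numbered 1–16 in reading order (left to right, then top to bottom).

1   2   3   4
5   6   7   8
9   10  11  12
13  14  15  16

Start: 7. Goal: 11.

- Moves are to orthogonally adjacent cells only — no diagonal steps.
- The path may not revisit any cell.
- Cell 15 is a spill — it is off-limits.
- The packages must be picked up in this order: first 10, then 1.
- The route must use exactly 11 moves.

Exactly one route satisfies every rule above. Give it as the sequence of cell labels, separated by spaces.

The waypoints must appear in the order 10, 1, with no cell reused.
Route from 7: left to 6, down to 10, left to 9, 2× up (reaching 1), 3× right (reaching 4), 2× down (reaching 12), left to 11 — 11 moves in all.
Check: order respected (10 at step 2, 1 at step 5); 11 moves as required.

7 6 10 9 5 1 2 3 4 8 12 11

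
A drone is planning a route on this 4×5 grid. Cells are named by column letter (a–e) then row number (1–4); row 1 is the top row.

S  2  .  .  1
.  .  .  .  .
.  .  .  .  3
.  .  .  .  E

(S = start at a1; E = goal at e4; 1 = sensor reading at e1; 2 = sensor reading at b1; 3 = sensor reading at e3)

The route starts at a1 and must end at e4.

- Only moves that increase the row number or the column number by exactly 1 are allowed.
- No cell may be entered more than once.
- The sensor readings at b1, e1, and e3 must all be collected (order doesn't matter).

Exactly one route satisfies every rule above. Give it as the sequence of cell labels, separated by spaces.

Moves only go right or down, so the column and row indices never decrease.
Route from a1: 4× right (reaching e1), 3× down (reaching e4) — 7 moves in all.
Check: all required cells visited.

a1 b1 c1 d1 e1 e2 e3 e4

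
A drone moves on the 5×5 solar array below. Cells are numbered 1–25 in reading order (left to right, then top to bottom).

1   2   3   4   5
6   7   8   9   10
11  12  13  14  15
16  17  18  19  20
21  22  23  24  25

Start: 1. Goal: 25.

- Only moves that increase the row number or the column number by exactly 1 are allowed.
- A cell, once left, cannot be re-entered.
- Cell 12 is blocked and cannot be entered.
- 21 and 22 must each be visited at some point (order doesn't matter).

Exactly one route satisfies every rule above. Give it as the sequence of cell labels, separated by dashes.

1 - 6 - 11 - 16 - 21 - 22 - 23 - 24 - 25

Moves only go right or down, so the column and row indices never decrease.
Route from 1: down 4 to 21, right 4 to 25 — 8 moves in all.
Check: all required cells visited.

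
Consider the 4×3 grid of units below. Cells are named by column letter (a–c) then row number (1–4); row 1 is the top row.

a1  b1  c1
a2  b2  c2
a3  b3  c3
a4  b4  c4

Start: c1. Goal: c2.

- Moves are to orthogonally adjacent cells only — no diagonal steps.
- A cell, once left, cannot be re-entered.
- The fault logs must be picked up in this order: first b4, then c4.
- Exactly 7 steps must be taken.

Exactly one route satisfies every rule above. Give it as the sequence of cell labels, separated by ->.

The waypoints must appear in the order b4, c4, with no cell reused.
Route from c1: left to b1, 3× down (reaching b4), right to c4, 2× up (reaching c2) — 7 moves in all.
Check: order respected (b4 at step 4, c4 at step 5); 7 moves as required.

c1 -> b1 -> b2 -> b3 -> b4 -> c4 -> c3 -> c2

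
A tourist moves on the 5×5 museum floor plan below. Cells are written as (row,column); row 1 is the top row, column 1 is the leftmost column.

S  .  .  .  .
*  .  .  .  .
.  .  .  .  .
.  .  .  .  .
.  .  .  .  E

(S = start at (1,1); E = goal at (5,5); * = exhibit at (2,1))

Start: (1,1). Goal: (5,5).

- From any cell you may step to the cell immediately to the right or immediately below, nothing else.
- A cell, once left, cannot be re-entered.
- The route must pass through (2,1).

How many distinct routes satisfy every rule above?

35

A right/down-only route from (1,1) to (5,5) makes exactly 4 down-moves and 4 right-moves in some order.
With no other constraints that would be C(8,4) = 70 routes.
Split at (2,1) and multiply the segment counts: (1,1)→(2,1): 1; (2,1)→(5,5): 35; product = 35.
That gives 35 routes.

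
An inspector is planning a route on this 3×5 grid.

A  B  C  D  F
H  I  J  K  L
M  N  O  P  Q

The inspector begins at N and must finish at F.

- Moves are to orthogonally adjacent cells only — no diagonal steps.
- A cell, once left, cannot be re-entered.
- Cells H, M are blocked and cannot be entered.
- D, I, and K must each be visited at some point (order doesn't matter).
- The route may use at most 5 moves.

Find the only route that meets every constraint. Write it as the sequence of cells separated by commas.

Any route must reach D, I, and K and still end at F within 5 moves, so the order of the required stops is forced.
Route from N: up 1 to I, right 2 to K, up 1 to D, right 1 to F — 5 moves in all.
Check: all required cells visited; 5 ≤ 5 moves.

N, I, J, K, D, F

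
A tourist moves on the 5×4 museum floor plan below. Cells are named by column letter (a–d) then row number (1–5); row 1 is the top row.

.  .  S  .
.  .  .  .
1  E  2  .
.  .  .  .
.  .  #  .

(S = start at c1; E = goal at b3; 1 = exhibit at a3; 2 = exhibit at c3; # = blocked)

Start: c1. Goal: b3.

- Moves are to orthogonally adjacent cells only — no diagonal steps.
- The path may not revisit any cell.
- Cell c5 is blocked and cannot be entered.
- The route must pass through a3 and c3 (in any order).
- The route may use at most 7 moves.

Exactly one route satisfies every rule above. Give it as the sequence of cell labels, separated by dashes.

The 7-move cap with required stops at a3, c3 leaves no slack for detours.
Route from c1: down 3 to c4, left 2 to a4, up 1 to a3, right 1 to b3 — 7 moves in all.
Check: all required cells visited; 7 ≤ 7 moves.

c1 - c2 - c3 - c4 - b4 - a4 - a3 - b3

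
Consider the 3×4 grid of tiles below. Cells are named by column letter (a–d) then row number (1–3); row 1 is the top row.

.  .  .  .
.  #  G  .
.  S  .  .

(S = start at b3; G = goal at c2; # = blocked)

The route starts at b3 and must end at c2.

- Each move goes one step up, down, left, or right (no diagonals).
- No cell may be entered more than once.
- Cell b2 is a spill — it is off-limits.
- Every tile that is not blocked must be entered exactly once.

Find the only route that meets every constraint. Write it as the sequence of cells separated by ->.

b3 -> a3 -> a2 -> a1 -> b1 -> c1 -> d1 -> d2 -> d3 -> c3 -> c2

Need to visit all 11 open cells exactly once, starting at b3 and ending at c2.
Route from b3: left to a3, 2× up (reaching a1), 3× right (reaching d1), 2× down (reaching d3), left to c3, up to c2 — 10 moves in all.
Check: all 11 open cells covered.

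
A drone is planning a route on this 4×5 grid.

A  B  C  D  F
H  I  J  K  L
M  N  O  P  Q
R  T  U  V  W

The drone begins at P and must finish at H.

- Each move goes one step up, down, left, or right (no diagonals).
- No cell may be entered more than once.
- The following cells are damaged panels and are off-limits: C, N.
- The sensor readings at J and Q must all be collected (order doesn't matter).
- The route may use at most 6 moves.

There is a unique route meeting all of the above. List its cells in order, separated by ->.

Any route must reach J and Q and still end at H within 6 moves, so the order of the required stops is forced.
Route from P: right to Q, up to L, 4× left (reaching H) — 6 moves in all.
Check: all required cells visited; 6 ≤ 6 moves.

P -> Q -> L -> K -> J -> I -> H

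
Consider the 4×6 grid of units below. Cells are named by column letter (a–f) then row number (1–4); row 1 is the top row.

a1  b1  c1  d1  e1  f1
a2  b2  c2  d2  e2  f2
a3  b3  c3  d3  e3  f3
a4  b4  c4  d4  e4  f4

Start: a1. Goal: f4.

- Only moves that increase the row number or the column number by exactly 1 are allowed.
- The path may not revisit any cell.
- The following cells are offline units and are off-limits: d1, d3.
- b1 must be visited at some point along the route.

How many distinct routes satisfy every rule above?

10

A right/down-only route from a1 to f4 makes exactly 3 down-moves and 5 right-moves in some order.
With no other constraints that would be C(8,3) = 56 routes.
Split at b1 and multiply the segment counts (each segment already excludes blocked cells): a1→b1: 1; b1→f4: 10; product = 10.
That gives 10 routes.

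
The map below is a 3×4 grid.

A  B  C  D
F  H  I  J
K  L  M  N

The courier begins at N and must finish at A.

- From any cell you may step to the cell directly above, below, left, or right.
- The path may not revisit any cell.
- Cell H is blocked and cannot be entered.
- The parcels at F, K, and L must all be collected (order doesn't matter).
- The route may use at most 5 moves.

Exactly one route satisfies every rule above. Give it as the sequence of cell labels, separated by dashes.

N - M - L - K - F - A

The 5-move cap with required stops at F, K, L leaves no slack for detours.
Route from N: left 3 to K, up 2 to A — 5 moves in all.
Check: all required cells visited; 5 ≤ 5 moves.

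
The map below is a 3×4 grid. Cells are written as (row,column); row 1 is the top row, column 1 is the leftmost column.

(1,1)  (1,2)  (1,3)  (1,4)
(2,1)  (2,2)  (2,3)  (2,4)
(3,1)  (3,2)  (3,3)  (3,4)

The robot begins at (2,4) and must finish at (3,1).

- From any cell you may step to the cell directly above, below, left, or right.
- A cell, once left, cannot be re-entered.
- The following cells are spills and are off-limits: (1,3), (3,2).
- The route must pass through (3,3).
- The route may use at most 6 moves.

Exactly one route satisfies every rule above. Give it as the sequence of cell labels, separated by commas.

(2,4), (3,4), (3,3), (2,3), (2,2), (2,1), (3,1)

The 6-move cap with required stops at (3,3) leaves no slack for detours.
Route from (2,4): down 1 to (3,4), left 1 to (3,3), up 1 to (2,3), left 2 to (2,1), down 1 to (3,1) — 6 moves in all.
Check: all required cells visited; 6 ≤ 6 moves.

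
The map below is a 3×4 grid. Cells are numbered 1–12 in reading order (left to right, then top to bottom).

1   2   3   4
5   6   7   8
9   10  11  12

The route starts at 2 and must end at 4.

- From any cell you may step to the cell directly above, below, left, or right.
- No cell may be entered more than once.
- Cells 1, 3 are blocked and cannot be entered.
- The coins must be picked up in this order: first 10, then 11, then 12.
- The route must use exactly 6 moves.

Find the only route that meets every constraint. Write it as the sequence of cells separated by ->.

The waypoints must appear in the order 10, 11, 12, with no cell reused.
Route from 2: down 2 to 10, right 2 to 12, up 2 to 4 — 6 moves in all.
Check: order respected (10 at step 2, 11 at step 3, 12 at step 4); 6 moves as required.

2 -> 6 -> 10 -> 11 -> 12 -> 8 -> 4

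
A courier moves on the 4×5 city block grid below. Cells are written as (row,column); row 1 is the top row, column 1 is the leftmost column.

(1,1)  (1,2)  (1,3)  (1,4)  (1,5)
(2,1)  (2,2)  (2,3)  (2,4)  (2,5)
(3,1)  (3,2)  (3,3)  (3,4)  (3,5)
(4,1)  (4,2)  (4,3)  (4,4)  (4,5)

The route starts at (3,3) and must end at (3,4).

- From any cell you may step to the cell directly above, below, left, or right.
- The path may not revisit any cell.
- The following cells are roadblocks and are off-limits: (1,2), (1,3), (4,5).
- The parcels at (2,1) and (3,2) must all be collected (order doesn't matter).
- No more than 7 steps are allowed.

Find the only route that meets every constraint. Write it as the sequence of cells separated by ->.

The 7-move cap with required stops at (2,1), (3,2) leaves no slack for detours.
Route from (3,3): left 2 to (3,1), up 1 to (2,1), right 3 to (2,4), down 1 to (3,4) — 7 moves in all.
Check: all required cells visited; 7 ≤ 7 moves.

(3,3) -> (3,2) -> (3,1) -> (2,1) -> (2,2) -> (2,3) -> (2,4) -> (3,4)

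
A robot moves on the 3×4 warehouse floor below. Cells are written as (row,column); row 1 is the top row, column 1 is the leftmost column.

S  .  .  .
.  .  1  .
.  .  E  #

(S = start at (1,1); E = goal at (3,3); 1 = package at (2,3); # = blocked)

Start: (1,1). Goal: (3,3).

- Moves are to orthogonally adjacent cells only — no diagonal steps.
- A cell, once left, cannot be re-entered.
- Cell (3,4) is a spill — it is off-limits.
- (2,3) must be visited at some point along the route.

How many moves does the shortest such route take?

4

Any route passes through (2,3) somewhere between (1,1) and (3,3). Summing Manhattan distances along the two legs ((1,1) → (2,3) → (3,3)) gives a lower bound of 3 + 1 = 4 moves.
A route of 4 moves achieves this: (1,1) → (2,1) → (2,2) → (2,3) → (3,3).
Since 4 matches the lower bound, it is optimal.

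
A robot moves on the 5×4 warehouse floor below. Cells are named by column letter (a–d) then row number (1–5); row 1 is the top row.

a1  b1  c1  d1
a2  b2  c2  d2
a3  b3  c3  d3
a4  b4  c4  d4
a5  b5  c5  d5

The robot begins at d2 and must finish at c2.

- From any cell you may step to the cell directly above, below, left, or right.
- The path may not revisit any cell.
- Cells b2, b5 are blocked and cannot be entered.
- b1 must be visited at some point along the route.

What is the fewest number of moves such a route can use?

9

Any route passes through b1 somewhere between d2 and c2. Summing Manhattan distances along the two legs (d2 → b1 → c2) gives a lower bound of 3 + 2 = 5 moves.
The shortest route satisfying every rule uses 9 moves: d2 → d1 → c1 → b1 → a1 → a2 → a3 → b3 → c3 → c2.
The no-revisit rule (legs can't share cells) pushes the minimum above the 5-move bound; an exhaustive check rules out every length from 5 to 8 (on a 4-connected grid the length of any start-to-goal walk has the same parity as the Manhattan bound, so only lengths 5, 7, 9, … need checking), leaving 9 as the minimum.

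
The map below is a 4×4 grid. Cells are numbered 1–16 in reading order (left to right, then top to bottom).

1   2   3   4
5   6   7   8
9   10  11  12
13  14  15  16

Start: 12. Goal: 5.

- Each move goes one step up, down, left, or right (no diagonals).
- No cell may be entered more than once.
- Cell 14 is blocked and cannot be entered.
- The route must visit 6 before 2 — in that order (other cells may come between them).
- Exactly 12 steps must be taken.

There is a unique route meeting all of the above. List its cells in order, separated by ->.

12 -> 16 -> 15 -> 11 -> 10 -> 6 -> 7 -> 8 -> 4 -> 3 -> 2 -> 1 -> 5

The waypoints must appear in the order 6, 2, with no cell reused.
Route from 12: down 1 to 16, left 1 to 15, up 1 to 11, left 1 to 10, up 1 to 6, right 2 to 8, up 1 to 4, left 3 to 1, down 1 to 5 — 12 moves in all.
Check: order respected (6 at step 5, 2 at step 10); 12 moves as required.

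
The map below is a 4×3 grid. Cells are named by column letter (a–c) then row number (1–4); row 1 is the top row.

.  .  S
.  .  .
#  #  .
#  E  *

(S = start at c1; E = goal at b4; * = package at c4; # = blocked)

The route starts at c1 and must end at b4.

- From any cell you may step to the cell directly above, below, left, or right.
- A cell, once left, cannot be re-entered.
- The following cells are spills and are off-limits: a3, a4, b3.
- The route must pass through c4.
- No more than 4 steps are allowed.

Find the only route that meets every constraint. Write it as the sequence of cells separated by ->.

c1 -> c2 -> c3 -> c4 -> b4

The budget equals the shortest possible length, so every move has to be on a shortest route through the required cells.
Route from c1: down 3 to c4, left 1 to b4 — 4 moves in all.
Check: all required cells visited; 4 ≤ 4 moves.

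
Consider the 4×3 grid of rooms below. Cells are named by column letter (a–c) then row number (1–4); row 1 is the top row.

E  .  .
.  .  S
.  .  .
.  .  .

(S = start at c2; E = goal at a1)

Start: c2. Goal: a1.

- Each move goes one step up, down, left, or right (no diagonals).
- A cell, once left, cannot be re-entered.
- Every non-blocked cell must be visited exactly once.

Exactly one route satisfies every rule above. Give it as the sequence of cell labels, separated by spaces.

Need to visit all 12 open cells exactly once, starting at c2 and ending at a1.
Cell a4 has only two open neighbours (a3 and b4), so the path must pass straight through it: one of those is the cell it's entered from and the other is where it exits.
Route from c2: up 1 to c1, left 1 to b1, down 2 to b3, right 1 to c3, down 1 to c4, left 2 to a4, up 3 to a1 — 11 moves in all.
Check: all 12 open cells covered.

c2 c1 b1 b2 b3 c3 c4 b4 a4 a3 a2 a1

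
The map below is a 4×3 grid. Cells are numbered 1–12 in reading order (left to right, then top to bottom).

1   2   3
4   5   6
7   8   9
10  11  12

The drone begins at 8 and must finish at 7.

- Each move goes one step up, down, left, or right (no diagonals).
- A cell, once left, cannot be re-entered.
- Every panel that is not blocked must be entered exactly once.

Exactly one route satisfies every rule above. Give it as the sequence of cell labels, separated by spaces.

8 5 4 1 2 3 6 9 12 11 10 7

Need to visit all 12 open cells exactly once, starting at 8 and ending at 7.
Cell 3 has only two open neighbours (6 and 2), so the path must pass straight through it: one of those is the cell it's entered from and the other is where it exits.
Route from 8: up to 5, left to 4, up to 1, 2× right (reaching 3), 3× down (reaching 12), 2× left (reaching 10), up to 7 — 11 moves in all.
Check: all 12 open cells covered.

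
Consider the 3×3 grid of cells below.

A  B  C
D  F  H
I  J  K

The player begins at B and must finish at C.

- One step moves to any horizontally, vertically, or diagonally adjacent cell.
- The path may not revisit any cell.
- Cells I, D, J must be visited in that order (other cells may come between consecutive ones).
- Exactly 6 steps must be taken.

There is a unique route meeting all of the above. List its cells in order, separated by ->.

B -> F -> I -> D -> J -> H -> C

The waypoints must appear in the order I, D, J, with no cell reused.
Route from B: down 1 to F, down-left 1 to I, up 1 to D, down-right 1 to J, up-right 1 to H, up 1 to C — 6 moves in all.
Check: order respected (I at step 2, D at step 3, J at step 4); 6 moves as required.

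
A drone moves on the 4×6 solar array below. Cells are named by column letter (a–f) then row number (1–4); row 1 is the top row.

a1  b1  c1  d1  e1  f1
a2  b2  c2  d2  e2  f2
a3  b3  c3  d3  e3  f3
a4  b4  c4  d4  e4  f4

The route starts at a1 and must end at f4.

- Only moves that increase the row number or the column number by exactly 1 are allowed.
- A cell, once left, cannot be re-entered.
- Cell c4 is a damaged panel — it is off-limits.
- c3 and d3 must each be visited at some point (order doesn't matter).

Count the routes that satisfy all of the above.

A right/down-only route from a1 to f4 makes exactly 3 down-moves and 5 right-moves in some order.
With no other constraints that would be C(8,3) = 56 routes.
A monotone route can only reach the required cells in the order c3, d3, so split there and multiply the segment counts (each segment already excludes blocked cells): a1→c3: 6; c3→d3: 1; d3→f4: 3; product = 18.
That gives 18 routes.

18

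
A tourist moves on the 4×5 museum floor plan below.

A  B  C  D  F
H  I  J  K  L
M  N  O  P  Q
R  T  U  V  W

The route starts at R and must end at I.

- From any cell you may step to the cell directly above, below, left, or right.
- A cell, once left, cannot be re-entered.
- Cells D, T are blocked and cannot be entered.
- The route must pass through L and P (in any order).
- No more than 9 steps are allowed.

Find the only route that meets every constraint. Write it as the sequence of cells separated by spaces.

The 9-move cap with required stops at L, P leaves no slack for detours.
Route from R: up 1 to M, right 4 to Q, up 1 to L, left 3 to I — 9 moves in all.
Check: all required cells visited; 9 ≤ 9 moves.

R M N O P Q L K J I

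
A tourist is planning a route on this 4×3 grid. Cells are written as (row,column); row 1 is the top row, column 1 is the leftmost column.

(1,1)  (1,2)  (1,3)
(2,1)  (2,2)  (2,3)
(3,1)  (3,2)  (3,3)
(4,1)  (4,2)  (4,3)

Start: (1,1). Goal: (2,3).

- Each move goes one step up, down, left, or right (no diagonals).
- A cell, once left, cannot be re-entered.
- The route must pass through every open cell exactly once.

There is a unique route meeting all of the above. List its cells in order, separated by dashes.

Need to visit all 12 open cells exactly once, starting at (1,1) and ending at (2,3).
Cell (1,3) has only two open neighbours ((2,3) and (1,2)), so the path must pass straight through it: one of those is the cell it's entered from and the other is where it exits.
Route from (1,1): 3× down (reaching (4,1)), 2× right (reaching (4,3)), up to (3,3), left to (3,2), 2× up (reaching (1,2)), right to (1,3), down to (2,3) — 11 moves in all.
Check: all 12 open cells covered.

(1,1) - (2,1) - (3,1) - (4,1) - (4,2) - (4,3) - (3,3) - (3,2) - (2,2) - (1,2) - (1,3) - (2,3)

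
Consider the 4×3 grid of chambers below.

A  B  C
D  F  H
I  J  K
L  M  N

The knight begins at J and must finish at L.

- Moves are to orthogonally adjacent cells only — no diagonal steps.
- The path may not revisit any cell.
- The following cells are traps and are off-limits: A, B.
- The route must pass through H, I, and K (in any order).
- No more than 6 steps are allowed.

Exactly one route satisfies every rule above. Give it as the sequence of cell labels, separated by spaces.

J K H F D I L

Any route must reach H, I, and K and still end at L within 6 moves, so the order of the required stops is forced.
Route from J: right 1 to K, up 1 to H, left 2 to D, down 2 to L — 6 moves in all.
Check: all required cells visited; 6 ≤ 6 moves.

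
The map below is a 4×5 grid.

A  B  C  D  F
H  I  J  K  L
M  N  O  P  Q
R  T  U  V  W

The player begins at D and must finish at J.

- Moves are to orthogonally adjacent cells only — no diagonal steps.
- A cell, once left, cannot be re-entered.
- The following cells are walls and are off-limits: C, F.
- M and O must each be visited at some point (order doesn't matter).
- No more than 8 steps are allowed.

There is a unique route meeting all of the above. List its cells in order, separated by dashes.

D - K - P - O - N - M - H - I - J

The 8-move cap with required stops at M, O leaves no slack for detours.
Route from D: down 2 to P, left 3 to M, up 1 to H, right 2 to J — 8 moves in all.
Check: all required cells visited; 8 ≤ 8 moves.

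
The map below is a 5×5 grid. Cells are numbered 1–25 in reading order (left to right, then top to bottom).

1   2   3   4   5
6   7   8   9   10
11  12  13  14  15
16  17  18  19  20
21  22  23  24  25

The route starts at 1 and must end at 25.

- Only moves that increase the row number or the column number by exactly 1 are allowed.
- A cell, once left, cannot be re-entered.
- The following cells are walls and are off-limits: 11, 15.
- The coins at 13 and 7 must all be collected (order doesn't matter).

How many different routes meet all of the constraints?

20

A right/down-only route from 1 to 25 makes exactly 4 down-moves and 4 right-moves in some order.
With no other constraints that would be C(8,4) = 70 routes.
A monotone route can only reach the required cells in the order 7, 13, so split there and multiply the segment counts (each segment already excludes blocked cells): 1→7: 2; 7→13: 2; 13→25: 5; product = 20.
That gives 20 routes.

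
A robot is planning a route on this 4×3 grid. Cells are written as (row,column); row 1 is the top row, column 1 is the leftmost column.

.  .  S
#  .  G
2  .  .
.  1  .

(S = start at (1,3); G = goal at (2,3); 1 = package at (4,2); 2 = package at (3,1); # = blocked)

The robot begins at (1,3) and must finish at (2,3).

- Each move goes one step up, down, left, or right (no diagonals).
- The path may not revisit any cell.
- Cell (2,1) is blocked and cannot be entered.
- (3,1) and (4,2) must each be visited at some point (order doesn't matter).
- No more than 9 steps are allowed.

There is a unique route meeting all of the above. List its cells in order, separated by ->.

Any route must reach (3,1) and (4,2) and still end at (2,3) within 9 moves, so the order of the required stops is forced.
Route from (1,3): left 1 to (1,2), down 2 to (3,2), left 1 to (3,1), down 1 to (4,1), right 2 to (4,3), up 2 to (2,3) — 9 moves in all.
Check: all required cells visited; 9 ≤ 9 moves.

(1,3) -> (1,2) -> (2,2) -> (3,2) -> (3,1) -> (4,1) -> (4,2) -> (4,3) -> (3,3) -> (2,3)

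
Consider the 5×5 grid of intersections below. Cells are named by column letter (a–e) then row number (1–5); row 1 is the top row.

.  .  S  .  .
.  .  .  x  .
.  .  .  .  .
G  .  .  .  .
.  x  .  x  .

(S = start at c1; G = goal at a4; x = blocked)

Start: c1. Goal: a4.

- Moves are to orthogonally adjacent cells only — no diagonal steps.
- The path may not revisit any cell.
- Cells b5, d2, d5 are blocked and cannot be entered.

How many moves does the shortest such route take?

5

The Manhattan distance from c1 to a4 is |1−4| + |3−1| = 5, so at least 5 moves are needed.
A route of 5 moves achieves this: c1 → c2 → c3 → c4 → b4 → a4.
Since 5 matches the lower bound, it is optimal.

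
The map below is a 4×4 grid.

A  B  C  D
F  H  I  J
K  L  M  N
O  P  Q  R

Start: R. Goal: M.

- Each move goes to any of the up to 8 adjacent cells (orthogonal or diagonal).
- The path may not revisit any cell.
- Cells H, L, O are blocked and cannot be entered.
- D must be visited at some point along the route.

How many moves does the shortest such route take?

Any route passes through D somewhere between R and M. Summing Chebyshev distances along the two legs (R → D → M) gives a lower bound of 3 + 2 = 5 moves.
A route of 5 moves achieves this: R → N → I → D → J → M.
Since 5 matches the lower bound, it is optimal.

5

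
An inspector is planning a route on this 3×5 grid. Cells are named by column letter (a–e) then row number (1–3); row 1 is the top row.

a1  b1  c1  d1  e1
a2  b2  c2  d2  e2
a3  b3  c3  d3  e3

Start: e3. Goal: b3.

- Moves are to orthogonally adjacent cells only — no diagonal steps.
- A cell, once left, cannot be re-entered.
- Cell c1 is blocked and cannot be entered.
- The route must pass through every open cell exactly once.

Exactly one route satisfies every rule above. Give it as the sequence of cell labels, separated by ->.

Need to visit all 14 open cells exactly once, starting at e3 and ending at b3.
Cell b1 has only two open neighbours (b2 and a1), so the path must pass straight through it: one of those is the cell it's entered from and the other is where it exits.
Route from e3: up 2 to e1, left 1 to d1, down 2 to d3, left 1 to c3, up 1 to c2, left 1 to b2, up 1 to b1, left 1 to a1, down 2 to a3, right 1 to b3 — 13 moves in all.
Check: all 14 open cells covered.

e3 -> e2 -> e1 -> d1 -> d2 -> d3 -> c3 -> c2 -> b2 -> b1 -> a1 -> a2 -> a3 -> b3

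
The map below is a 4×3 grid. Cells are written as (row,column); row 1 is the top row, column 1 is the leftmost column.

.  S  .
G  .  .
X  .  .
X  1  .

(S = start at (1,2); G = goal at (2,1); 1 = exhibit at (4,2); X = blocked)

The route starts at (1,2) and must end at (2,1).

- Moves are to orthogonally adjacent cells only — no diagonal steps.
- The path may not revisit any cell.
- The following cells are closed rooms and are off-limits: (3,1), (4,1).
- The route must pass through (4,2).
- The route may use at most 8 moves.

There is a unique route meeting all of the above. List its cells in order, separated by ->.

(1,2) -> (1,3) -> (2,3) -> (3,3) -> (4,3) -> (4,2) -> (3,2) -> (2,2) -> (2,1)

Any route must reach (4,2) and still end at (2,1) within 8 moves, so the order of the required stops is forced.
Route from (1,2): right 1 to (1,3), down 3 to (4,3), left 1 to (4,2), up 2 to (2,2), left 1 to (2,1) — 8 moves in all.
Check: all required cells visited; 8 ≤ 8 moves.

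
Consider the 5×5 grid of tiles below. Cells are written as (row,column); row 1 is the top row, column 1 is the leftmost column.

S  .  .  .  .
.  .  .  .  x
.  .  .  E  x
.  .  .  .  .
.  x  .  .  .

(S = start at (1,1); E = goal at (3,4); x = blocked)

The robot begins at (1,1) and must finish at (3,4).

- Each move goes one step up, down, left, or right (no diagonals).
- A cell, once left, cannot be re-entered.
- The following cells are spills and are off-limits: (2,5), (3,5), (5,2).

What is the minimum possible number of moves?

The Manhattan distance from (1,1) to (3,4) is |1−3| + |1−4| = 5, so at least 5 moves are needed.
A route of 5 moves achieves this: (1,1) → (2,1) → (3,1) → (3,2) → (3,3) → (3,4).
Since 5 matches the lower bound, it is optimal.

5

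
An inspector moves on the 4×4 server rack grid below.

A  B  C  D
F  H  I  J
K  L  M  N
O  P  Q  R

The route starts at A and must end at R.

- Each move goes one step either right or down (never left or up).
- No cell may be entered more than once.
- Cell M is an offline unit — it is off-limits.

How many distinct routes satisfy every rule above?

A right/down-only route from A to R makes exactly 3 down-moves and 3 right-moves in some order.
With no other constraints that would be C(6,3) = 20 routes.
Subtract routes through each blocked cell (inclusion–exclusion for overlaps): − through M: 12 → 8.
That gives 8 routes.

8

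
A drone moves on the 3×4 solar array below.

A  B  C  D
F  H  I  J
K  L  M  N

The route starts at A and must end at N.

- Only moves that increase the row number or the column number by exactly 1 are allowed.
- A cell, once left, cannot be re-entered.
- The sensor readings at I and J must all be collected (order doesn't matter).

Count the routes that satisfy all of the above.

A right/down-only route from A to N makes exactly 2 down-moves and 3 right-moves in some order.
With no other constraints that would be C(5,2) = 10 routes.
A monotone route can only reach the required cells in the order I, J, so split there and multiply the segment counts: A→I: 3; I→J: 1; J→N: 1; product = 3.
That gives 3 routes.

3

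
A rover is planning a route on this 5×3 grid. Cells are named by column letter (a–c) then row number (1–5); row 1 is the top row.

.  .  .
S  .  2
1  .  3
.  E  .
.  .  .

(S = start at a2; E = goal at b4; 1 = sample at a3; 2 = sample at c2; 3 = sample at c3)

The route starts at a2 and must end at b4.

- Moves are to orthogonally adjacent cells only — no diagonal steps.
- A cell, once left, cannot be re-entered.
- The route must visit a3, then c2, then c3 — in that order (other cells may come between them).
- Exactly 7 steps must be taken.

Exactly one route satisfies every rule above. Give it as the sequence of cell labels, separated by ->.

The waypoints must appear in the order a3, c2, c3, with no cell reused.
Route from a2: down to a3, right to b3, up to b2, right to c2, 2× down (reaching c4), left to b4 — 7 moves in all.
Check: order respected (1 at step 1, 2 at step 4, 3 at step 5); 7 moves as required.

a2 -> a3 -> b3 -> b2 -> c2 -> c3 -> c4 -> b4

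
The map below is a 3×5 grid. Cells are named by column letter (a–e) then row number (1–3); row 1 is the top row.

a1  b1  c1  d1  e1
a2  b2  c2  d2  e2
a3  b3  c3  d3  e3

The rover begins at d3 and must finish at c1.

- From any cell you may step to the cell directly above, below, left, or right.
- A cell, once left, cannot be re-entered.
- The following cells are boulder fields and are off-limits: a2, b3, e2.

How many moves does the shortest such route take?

3

The Manhattan distance from d3 to c1 is |3−1| + |4−3| = 3, so at least 3 moves are needed.
A route of 3 moves achieves this: d3 → d2 → d1 → c1.
Since 3 matches the lower bound, it is optimal.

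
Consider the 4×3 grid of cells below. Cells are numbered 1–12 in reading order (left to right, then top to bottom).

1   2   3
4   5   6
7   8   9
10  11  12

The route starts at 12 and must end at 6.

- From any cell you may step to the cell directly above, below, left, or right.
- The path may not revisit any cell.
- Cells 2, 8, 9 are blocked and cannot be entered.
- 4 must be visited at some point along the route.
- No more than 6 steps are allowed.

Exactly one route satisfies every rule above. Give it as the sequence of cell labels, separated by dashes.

Any route must reach 4 and still end at 6 within 6 moves, so the order of the required stops is forced.
Route from 12: left 2 to 10, up 2 to 4, right 2 to 6 — 6 moves in all.
Check: all required cells visited; 6 ≤ 6 moves.

12 - 11 - 10 - 7 - 4 - 5 - 6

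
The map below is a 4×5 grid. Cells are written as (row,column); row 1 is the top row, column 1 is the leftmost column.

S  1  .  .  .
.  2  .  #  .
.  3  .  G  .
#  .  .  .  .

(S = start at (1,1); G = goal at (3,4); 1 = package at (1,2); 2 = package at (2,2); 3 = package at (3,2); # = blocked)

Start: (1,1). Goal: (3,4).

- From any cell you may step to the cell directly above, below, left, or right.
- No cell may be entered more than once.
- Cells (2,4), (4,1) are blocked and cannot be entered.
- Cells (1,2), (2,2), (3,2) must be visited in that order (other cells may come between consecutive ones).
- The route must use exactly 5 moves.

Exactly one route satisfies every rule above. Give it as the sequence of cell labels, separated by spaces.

The waypoints must appear in the order (1,2), (2,2), (3,2), with no cell reused.
Route from (1,1): right 1 to (1,2), down 2 to (3,2), right 2 to (3,4) — 5 moves in all.
Check: order respected (1 at step 1, 2 at step 2, 3 at step 3); 5 moves as required.

(1,1) (1,2) (2,2) (3,2) (3,3) (3,4)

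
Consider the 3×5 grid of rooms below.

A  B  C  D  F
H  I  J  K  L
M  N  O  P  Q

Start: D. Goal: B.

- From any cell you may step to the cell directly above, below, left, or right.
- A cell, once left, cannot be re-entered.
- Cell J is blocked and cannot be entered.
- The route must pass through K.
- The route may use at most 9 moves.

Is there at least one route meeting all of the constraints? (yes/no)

yes

One route that works: D → K → P → O → N → I → B.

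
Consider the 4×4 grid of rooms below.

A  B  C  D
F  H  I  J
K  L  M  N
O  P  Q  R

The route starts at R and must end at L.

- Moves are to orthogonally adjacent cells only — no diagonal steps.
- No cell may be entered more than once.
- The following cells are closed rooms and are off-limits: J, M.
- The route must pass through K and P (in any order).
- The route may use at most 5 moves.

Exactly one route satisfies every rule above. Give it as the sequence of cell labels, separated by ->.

Any route must reach K and P and still end at L within 5 moves, so the order of the required stops is forced.
Route from R: left 3 to O, up 1 to K, right 1 to L — 5 moves in all.
Check: all required cells visited; 5 ≤ 5 moves.

R -> Q -> P -> O -> K -> L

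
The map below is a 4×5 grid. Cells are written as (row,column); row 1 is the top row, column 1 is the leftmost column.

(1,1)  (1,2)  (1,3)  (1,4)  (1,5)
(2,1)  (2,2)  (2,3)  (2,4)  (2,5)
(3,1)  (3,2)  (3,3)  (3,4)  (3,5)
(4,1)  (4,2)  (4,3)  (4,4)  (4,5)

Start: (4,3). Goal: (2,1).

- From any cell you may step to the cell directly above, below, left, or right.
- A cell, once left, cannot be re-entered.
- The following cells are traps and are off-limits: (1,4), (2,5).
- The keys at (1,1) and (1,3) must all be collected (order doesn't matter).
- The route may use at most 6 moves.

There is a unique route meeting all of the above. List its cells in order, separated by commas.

Any route must reach (1,1) and (1,3) and still end at (2,1) within 6 moves, so the order of the required stops is forced.
Route from (4,3): up 3 to (1,3), left 2 to (1,1), down 1 to (2,1) — 6 moves in all.
Check: all required cells visited; 6 ≤ 6 moves.

(4,3), (3,3), (2,3), (1,3), (1,2), (1,1), (2,1)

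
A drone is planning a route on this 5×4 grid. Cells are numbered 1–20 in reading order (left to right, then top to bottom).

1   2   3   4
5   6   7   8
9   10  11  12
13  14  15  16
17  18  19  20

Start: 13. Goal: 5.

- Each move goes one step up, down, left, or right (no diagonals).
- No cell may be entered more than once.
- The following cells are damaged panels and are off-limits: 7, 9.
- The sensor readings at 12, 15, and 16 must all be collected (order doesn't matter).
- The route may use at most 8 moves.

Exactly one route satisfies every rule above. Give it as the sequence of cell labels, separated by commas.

13, 14, 15, 16, 12, 11, 10, 6, 5

The budget equals the shortest possible length, so every move has to be on a shortest route through the required cells.
Route from 13: 3× right (reaching 16), up to 12, 2× left (reaching 10), up to 6, left to 5 — 8 moves in all.
Check: all required cells visited; 8 ≤ 8 moves.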